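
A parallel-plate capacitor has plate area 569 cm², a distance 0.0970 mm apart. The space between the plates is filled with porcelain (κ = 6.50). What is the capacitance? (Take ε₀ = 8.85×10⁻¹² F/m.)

33.7 nF

A = 569 cm² = 5.69×10⁻² m².
C = κε₀A/d = 6.50 × 8.85×10⁻¹² × 5.69×10⁻² / 9.70×10⁻⁵ = 3.37×10⁻⁸ F.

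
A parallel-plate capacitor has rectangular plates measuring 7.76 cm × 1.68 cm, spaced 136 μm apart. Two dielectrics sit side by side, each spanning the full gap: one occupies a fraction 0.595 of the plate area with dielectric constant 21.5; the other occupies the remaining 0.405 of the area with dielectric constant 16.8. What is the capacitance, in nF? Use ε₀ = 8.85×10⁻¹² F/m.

A = 7.76 × 1.68 cm² = 1.30×10⁻³ m².
Side-by-side slabs ⇒ two capacitors in parallel, each spanning the full gap.
C₁ = κ₁ε₀A₁/d = 21.5 × 8.85×10⁻¹² × 7.76×10⁻⁴ / 1.36×10⁻⁴ = 1.09×10⁻⁹ F.
C₂ = κ₂ε₀A₂/d = 16.8 × 8.85×10⁻¹² × 5.28×10⁻⁴ / 1.36×10⁻⁴ = 5.77×10⁻¹⁰ F.
C = C₁ + C₂ = 1.66×10⁻⁹ F.

C ≈ 1.66 nF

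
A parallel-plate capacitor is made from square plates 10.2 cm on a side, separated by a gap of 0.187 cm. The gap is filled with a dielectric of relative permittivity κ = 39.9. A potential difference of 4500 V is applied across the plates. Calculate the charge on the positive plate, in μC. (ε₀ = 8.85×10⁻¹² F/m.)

A = (10.2 cm)² = 1.04×10⁻² m².
C = κε₀A/d = 39.9 × 8.85×10⁻¹² × 1.04×10⁻² / 1.87×10⁻³ = 1.96×10⁻⁹ F.
Q = CV = 1.96×10⁻⁹ × 4500 = 8.84×10⁻⁶ C.

Q ≈ 8.84 μC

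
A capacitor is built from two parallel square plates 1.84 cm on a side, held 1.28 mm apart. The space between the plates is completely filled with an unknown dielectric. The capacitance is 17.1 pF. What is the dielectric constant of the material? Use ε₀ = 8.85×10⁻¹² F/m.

A = (1.84 cm)² = 3.39×10⁻⁴ m².
κ = Cd/(ε₀A) = 1.71×10⁻¹¹ × 1.28×10⁻³ / (8.85×10⁻¹² × 3.39×10⁻⁴) = 7.31.

κ ≈ 7.31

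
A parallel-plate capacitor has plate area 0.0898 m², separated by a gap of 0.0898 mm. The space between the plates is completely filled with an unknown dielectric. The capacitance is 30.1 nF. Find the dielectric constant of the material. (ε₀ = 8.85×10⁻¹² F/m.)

κ = Cd/(ε₀A) = 3.01×10⁻⁸ × 8.98×10⁻⁵ / (8.85×10⁻¹² × 8.98×10⁻²) = 3.40.

3.40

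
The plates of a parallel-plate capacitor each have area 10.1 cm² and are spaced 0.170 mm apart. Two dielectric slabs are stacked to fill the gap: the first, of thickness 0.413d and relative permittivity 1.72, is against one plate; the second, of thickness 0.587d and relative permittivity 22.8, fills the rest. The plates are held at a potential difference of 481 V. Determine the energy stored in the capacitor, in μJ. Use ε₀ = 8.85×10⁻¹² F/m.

A = 10.1 cm² = 1.01×10⁻³ m².
Stacked slabs ⇒ two capacitors in series, each with the full plate area.
C₁ = κ₁ε₀A/d₁ = 1.72 × 8.85×10⁻¹² × 1.01×10⁻³ / 7.02×10⁻⁵ = 2.19×10⁻¹⁰ F.
C₂ = κ₂ε₀A/d₂ = 22.8 × 8.85×10⁻¹² × 1.01×10⁻³ / 9.98×10⁻⁵ = 2.04×10⁻⁹ F.
C = (1/C₁ + 1/C₂)⁻¹ = 1.98×10⁻¹⁰ F.
U = ½CV² = ½ × 1.98×10⁻¹⁰ × (481)² = 2.29×10⁻⁵ J.

U ≈ 22.9 μJ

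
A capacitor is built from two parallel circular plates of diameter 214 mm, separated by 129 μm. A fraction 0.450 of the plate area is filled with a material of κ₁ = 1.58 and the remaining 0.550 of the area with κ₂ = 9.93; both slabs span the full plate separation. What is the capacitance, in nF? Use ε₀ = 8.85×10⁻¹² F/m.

A = π(214/2 mm)² = 3.60×10⁻² m².
Side-by-side slabs ⇒ two capacitors in parallel, each spanning the full gap.
C₁ = κ₁ε₀A₁/d = 1.58 × 8.85×10⁻¹² × 1.62×10⁻² / 1.29×10⁻⁴ = 1.75×10⁻⁹ F.
C₂ = κ₂ε₀A₂/d = 9.93 × 8.85×10⁻¹² × 1.98×10⁻² / 1.29×10⁻⁴ = 1.35×10⁻⁸ F.
C = C₁ + C₂ = 1.52×10⁻⁸ F.

15.2 nF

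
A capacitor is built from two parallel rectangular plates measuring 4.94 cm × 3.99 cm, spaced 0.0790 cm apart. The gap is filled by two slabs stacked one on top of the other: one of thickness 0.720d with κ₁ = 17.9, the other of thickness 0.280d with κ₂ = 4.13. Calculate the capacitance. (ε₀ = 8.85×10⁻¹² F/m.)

C ≈ 204 pF

A = 4.94 × 3.99 cm² = 1.97×10⁻³ m².
Stacked slabs ⇒ two capacitors in series, each with the full plate area.
C₁ = κ₁ε₀A/d₁ = 17.9 × 8.85×10⁻¹² × 1.97×10⁻³ / 5.69×10⁻⁴ = 5.49×10⁻¹⁰ F.
C₂ = κ₂ε₀A/d₂ = 4.13 × 8.85×10⁻¹² × 1.97×10⁻³ / 2.21×10⁻⁴ = 3.26×10⁻¹⁰ F.
C = (1/C₁ + 1/C₂)⁻¹ = 2.04×10⁻¹⁰ F.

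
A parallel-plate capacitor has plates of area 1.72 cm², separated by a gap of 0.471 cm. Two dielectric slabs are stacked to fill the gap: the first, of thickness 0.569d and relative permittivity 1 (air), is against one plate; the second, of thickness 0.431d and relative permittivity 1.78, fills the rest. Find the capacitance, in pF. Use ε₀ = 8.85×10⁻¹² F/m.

0.398 pF

A = 1.72 cm² = 1.72×10⁻⁴ m².
Stacked slabs ⇒ two capacitors in series, each with the full plate area.
C₁ = κ₁ε₀A/d₁ = 1.00 × 8.85×10⁻¹² × 1.72×10⁻⁴ / 2.68×10⁻³ = 5.68×10⁻¹³ F.
C₂ = κ₂ε₀A/d₂ = 1.78 × 8.85×10⁻¹² × 1.72×10⁻⁴ / 2.03×10⁻³ = 1.33×10⁻¹² F.
C = (1/C₁ + 1/C₂)⁻¹ = 3.98×10⁻¹³ F.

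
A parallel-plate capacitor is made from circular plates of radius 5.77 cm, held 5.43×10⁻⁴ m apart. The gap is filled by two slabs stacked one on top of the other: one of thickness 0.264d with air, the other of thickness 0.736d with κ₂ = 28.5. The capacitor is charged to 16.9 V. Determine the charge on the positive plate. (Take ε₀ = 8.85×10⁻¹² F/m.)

A = π(5.77 cm)² = 1.05×10⁻² m².
Stacked slabs ⇒ two capacitors in series, each with the full plate area.
C₁ = κ₁ε₀A/d₁ = 1.00 × 8.85×10⁻¹² × 1.05×10⁻² / 1.43×10⁻⁴ = 6.46×10⁻¹⁰ F.
C₂ = κ₂ε₀A/d₂ = 28.5 × 8.85×10⁻¹² × 1.05×10⁻² / 4.00×10⁻⁴ = 6.60×10⁻⁹ F.
C = (1/C₁ + 1/C₂)⁻¹ = 5.88×10⁻¹⁰ F.
Q = CV = 5.88×10⁻¹⁰ × 16.9 = 9.94×10⁻⁹ C.

Q ≈ 9.94 nC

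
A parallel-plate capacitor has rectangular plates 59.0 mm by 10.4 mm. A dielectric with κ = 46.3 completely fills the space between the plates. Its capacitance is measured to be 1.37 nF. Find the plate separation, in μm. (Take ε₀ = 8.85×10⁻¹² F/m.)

A = 59.0 × 10.4 mm² = 6.14×10⁻⁴ m².
d = κε₀A/C = 46.3 × 8.85×10⁻¹² × 6.14×10⁻⁴ / 1.37×10⁻⁹ = 1.84×10⁻⁴ m.

d ≈ 184 μm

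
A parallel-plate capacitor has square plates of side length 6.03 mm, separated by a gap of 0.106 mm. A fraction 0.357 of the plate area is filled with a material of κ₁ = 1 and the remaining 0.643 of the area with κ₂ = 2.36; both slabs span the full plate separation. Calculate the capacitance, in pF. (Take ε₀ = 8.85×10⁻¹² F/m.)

A = (6.03 mm)² = 3.64×10⁻⁵ m².
Side-by-side slabs ⇒ two capacitors in parallel, each spanning the full gap.
C₁ = κ₁ε₀A₁/d = 1.00 × 8.85×10⁻¹² × 1.30×10⁻⁵ / 1.06×10⁻⁴ = 1.08×10⁻¹² F.
C₂ = κ₂ε₀A₂/d = 2.36 × 8.85×10⁻¹² × 2.34×10⁻⁵ / 1.06×10⁻⁴ = 4.61×10⁻¹² F.
C = C₁ + C₂ = 5.69×10⁻¹² F.

5.69 pF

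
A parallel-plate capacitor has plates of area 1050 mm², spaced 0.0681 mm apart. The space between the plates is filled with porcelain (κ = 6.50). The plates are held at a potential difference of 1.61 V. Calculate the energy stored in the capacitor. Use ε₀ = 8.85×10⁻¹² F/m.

A = 1050 mm² = 1.05×10⁻³ m².
C = κε₀A/d = 6.50 × 8.85×10⁻¹² × 1.05×10⁻³ / 6.81×10⁻⁵ = 8.87×10⁻¹⁰ F.
U = ½CV² = ½ × 8.87×10⁻¹⁰ × (1.61)² = 1.15×10⁻⁹ J.

1.15 nJ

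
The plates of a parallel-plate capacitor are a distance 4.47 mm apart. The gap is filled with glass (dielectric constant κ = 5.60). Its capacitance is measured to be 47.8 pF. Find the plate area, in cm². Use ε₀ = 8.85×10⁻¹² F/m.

A = Cd/(κε₀) = 4.78×10⁻¹¹ × 4.47×10⁻³ / (5.60 × 8.85×10⁻¹²) = 4.31×10⁻³ m².

A ≈ 43.1 cm²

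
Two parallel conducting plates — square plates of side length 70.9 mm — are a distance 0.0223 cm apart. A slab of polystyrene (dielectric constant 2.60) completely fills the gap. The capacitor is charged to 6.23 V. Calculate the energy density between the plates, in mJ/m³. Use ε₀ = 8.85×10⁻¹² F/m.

E = V/d = 6.23 / 2.23×10⁻⁴ = 2.79×10⁴ V/m.
u = ½κε₀E² = ½ × 2.60 × 8.85×10⁻¹² × (2.79×10⁴)² = 8.98×10⁻³ J/m³.

u ≈ 8.98 mJ/m³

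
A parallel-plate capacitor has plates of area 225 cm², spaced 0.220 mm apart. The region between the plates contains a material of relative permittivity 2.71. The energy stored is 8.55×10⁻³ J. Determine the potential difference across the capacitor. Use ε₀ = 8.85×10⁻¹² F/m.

A = 225 cm² = 2.25×10⁻² m².
C = κε₀A/d = 2.71 × 8.85×10⁻¹² × 2.25×10⁻² / 2.20×10⁻⁴ = 2.45×10⁻⁹ F.
V = √(2U/C) = √(2 × 8.55×10⁻³ / 2.45×10⁻⁹) = 2.64×10³ V.

2.64 kV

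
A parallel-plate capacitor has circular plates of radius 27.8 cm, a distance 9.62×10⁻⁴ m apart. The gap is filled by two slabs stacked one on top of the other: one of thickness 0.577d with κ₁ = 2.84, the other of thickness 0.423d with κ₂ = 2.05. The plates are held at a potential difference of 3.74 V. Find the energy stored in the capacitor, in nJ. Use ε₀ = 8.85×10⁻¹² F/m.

A = π(27.8 cm)² = 0.243 m².
Stacked slabs ⇒ two capacitors in series, each with the full plate area.
C₁ = κ₁ε₀A/d₁ = 2.84 × 8.85×10⁻¹² × 0.243 / 5.55×10⁻⁴ = 1.10×10⁻⁸ F.
C₂ = κ₂ε₀A/d₂ = 2.05 × 8.85×10⁻¹² × 0.243 / 4.07×10⁻⁴ = 1.08×10⁻⁸ F.
C = (1/C₁ + 1/C₂)⁻¹ = 5.45×10⁻⁹ F.
U = ½CV² = ½ × 5.45×10⁻⁹ × (3.74)² = 3.81×10⁻⁸ J.

38.1 nJ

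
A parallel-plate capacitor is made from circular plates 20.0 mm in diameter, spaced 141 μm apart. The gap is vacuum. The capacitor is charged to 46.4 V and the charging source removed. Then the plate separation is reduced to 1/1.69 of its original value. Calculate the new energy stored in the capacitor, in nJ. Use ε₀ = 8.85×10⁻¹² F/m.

A = π(20.0/2 mm)² = 3.14×10⁻⁴ m².
Initially C₁ = ε₀A/d = 8.85×10⁻¹² × 3.14×10⁻⁴ / 1.41×10⁻⁴ = 1.97×10⁻¹¹ F.
U₁ = 2.12×10⁻⁸ J.
Isolated ⇒ Q is held fixed. C₂ = 1.69 C₁ and U = Q²/(2C), so U₂/U₁ = C₁/C₂ = 0.592.
U₂ = 0.592 × 2.12×10⁻⁸ = 1.26×10⁻⁸ J.

U ≈ 12.6 nJ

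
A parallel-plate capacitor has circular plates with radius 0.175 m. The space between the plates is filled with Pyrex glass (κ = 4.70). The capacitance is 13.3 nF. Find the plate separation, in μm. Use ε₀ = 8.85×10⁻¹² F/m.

A = π(0.175 m)² = 9.62×10⁻² m².
d = κε₀A/C = 4.70 × 8.85×10⁻¹² × 9.62×10⁻² / 1.33×10⁻⁸ = 3.01×10⁻⁴ m.

301 μm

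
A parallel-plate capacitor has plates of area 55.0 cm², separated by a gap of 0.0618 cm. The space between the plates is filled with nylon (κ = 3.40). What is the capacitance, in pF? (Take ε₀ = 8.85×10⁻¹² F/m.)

A = 55.0 cm² = 5.50×10⁻³ m².
C = κε₀A/d = 3.40 × 8.85×10⁻¹² × 5.50×10⁻³ / 6.18×10⁻⁴ = 2.68×10⁻¹⁰ F.

C ≈ 268 pF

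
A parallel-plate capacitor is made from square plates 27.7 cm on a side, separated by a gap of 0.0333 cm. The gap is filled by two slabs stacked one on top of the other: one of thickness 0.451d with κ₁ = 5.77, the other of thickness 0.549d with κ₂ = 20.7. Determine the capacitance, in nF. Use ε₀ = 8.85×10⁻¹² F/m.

A = (27.7 cm)² = 7.67×10⁻² m².
Stacked slabs ⇒ two capacitors in series, each with the full plate area.
C₁ = κ₁ε₀A/d₁ = 5.77 × 8.85×10⁻¹² × 7.67×10⁻² / 1.50×10⁻⁴ = 2.61×10⁻⁸ F.
C₂ = κ₂ε₀A/d₂ = 20.7 × 8.85×10⁻¹² × 7.67×10⁻² / 1.83×10⁻⁴ = 7.69×10⁻⁸ F.
C = (1/C₁ + 1/C₂)⁻¹ = 1.95×10⁻⁸ F.

19.5 nF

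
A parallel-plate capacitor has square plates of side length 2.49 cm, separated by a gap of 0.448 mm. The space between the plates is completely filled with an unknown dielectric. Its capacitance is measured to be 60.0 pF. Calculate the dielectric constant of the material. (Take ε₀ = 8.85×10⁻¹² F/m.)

4.90

A = (2.49 cm)² = 6.20×10⁻⁴ m².
κ = Cd/(ε₀A) = 6.00×10⁻¹¹ × 4.48×10⁻⁴ / (8.85×10⁻¹² × 6.20×10⁻⁴) = 4.90.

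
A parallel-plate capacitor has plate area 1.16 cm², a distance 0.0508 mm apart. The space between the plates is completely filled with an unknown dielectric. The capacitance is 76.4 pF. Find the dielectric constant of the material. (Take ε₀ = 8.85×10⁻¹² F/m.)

A = 1.16 cm² = 1.16×10⁻⁴ m².
κ = Cd/(ε₀A) = 7.64×10⁻¹¹ × 5.08×10⁻⁵ / (8.85×10⁻¹² × 1.16×10⁻⁴) = 3.78.

3.78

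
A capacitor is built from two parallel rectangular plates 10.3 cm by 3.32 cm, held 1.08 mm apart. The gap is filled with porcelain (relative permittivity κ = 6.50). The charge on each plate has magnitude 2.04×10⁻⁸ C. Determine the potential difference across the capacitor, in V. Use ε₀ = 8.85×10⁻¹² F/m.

112 V

A = 10.3 × 3.32 cm² = 3.42×10⁻³ m².
C = κε₀A/d = 6.50 × 8.85×10⁻¹² × 3.42×10⁻³ / 1.08×10⁻³ = 1.82×10⁻¹⁰ F.
V = Q/C = 2.04×10⁻⁸ / 1.82×10⁻¹⁰ = 1.12×10² V.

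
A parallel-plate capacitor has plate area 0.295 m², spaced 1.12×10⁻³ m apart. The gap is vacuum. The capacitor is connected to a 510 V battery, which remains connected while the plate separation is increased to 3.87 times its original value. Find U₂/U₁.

U₂/U₁ ≈ 0.258

Battery connected ⇒ V is held fixed.
C₂ = 0.258 C₁ and U = ½CV², so U₂/U₁ = C₂/C₁ = 0.258.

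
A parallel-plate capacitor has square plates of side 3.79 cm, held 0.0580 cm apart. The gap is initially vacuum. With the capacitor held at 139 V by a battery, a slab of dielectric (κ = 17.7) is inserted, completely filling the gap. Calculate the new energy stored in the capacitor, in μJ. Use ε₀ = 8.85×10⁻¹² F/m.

U ≈ 3.75 μJ

A = (3.79 cm)² = 1.44×10⁻³ m².
Initially C₁ = ε₀A/d = 8.85×10⁻¹² × 1.44×10⁻³ / 5.80×10⁻⁴ = 2.19×10⁻¹¹ F.
U₁ = 2.12×10⁻⁷ J.
Battery connected ⇒ V is held fixed. C₂ = 17.7 C₁ and U = ½CV², so U₂/U₁ = C₂/C₁ = 17.7.
U₂ = 17.7 × 2.12×10⁻⁷ = 3.75×10⁻⁶ J.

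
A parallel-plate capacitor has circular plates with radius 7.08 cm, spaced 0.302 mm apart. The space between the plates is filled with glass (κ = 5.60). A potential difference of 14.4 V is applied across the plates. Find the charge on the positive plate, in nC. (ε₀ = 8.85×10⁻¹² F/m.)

37.2 nC

A = π(7.08 cm)² = 1.57×10⁻² m².
C = κε₀A/d = 5.60 × 8.85×10⁻¹² × 1.57×10⁻² / 3.02×10⁻⁴ = 2.58×10⁻⁹ F.
Q = CV = 2.58×10⁻⁹ × 14.4 = 3.72×10⁻⁸ C.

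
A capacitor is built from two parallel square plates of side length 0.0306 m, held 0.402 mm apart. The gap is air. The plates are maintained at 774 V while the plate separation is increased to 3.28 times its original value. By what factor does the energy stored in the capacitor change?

U₂/U₁ ≈ 0.305

Battery connected ⇒ V is held fixed.
C₂ = 0.305 C₁ and U = ½CV², so U₂/U₁ = C₂/C₁ = 0.305.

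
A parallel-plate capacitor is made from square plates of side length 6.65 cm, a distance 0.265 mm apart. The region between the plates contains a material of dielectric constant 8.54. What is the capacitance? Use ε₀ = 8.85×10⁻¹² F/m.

A = (6.65 cm)² = 4.42×10⁻³ m².
C = κε₀A/d = 8.54 × 8.85×10⁻¹² × 4.42×10⁻³ / 2.65×10⁻⁴ = 1.26×10⁻⁹ F.

1.26 nF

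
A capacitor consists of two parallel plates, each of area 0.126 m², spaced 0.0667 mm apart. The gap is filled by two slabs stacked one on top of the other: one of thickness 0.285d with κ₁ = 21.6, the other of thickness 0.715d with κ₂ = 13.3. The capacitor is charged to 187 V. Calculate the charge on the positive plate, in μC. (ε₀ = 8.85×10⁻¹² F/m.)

Stacked slabs ⇒ two capacitors in series, each with the full plate area.
C₁ = κ₁ε₀A/d₁ = 21.6 × 8.85×10⁻¹² × 0.126 / 1.90×10⁻⁵ = 1.27×10⁻⁶ F.
C₂ = κ₂ε₀A/d₂ = 13.3 × 8.85×10⁻¹² × 0.126 / 4.77×10⁻⁵ = 3.11×10⁻⁷ F.
C = (1/C₁ + 1/C₂)⁻¹ = 2.50×10⁻⁷ F.
Q = CV = 2.50×10⁻⁷ × 187 = 4.67×10⁻⁵ C.

46.7 μC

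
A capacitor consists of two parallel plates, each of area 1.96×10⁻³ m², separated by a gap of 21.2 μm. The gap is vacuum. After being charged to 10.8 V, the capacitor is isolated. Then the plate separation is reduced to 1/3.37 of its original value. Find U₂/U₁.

0.297

Isolated ⇒ Q is held fixed.
C₂ = 3.37 C₁ and U = Q²/(2C), so U₂/U₁ = C₁/C₂ = 0.297.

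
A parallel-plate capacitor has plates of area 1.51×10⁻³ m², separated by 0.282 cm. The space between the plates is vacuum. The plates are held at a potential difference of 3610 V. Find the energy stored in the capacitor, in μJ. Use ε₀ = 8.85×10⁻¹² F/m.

C = ε₀A/d = 8.85×10⁻¹² × 1.51×10⁻³ / 2.82×10⁻³ = 4.74×10⁻¹² F.
U = ½CV² = ½ × 4.74×10⁻¹² × (3610)² = 3.09×10⁻⁵ J.

30.9 μJ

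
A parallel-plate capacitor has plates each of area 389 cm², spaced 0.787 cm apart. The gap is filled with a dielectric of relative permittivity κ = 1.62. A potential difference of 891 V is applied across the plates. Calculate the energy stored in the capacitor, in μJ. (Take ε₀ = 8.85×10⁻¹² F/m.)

A = 389 cm² = 3.89×10⁻² m².
C = κε₀A/d = 1.62 × 8.85×10⁻¹² × 3.89×10⁻² / 7.87×10⁻³ = 7.09×10⁻¹¹ F.
U = ½CV² = ½ × 7.09×10⁻¹¹ × (891)² = 2.81×10⁻⁵ J.

28.1 μJ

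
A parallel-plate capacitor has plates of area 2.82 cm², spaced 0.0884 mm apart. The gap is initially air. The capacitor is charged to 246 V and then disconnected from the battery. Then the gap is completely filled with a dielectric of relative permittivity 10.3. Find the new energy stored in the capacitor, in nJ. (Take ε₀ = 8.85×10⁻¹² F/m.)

U ≈ 82.9 nJ

A = 2.82 cm² = 2.82×10⁻⁴ m².
Initially C₁ = ε₀A/d = 8.85×10⁻¹² × 2.82×10⁻⁴ / 8.84×10⁻⁵ = 2.82×10⁻¹¹ F.
U₁ = 8.54×10⁻⁷ J.
Isolated ⇒ Q is held fixed. C₂ = 10.3 C₁ and U = Q²/(2C), so U₂/U₁ = C₁/C₂ = 0.0971.
U₂ = 0.0971 × 8.54×10⁻⁷ = 8.29×10⁻⁸ J.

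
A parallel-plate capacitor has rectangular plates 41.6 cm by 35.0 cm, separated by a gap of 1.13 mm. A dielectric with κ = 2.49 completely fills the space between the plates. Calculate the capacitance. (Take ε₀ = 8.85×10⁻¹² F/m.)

A = 41.6 × 35.0 cm² = 0.146 m².
C = κε₀A/d = 2.49 × 8.85×10⁻¹² × 0.146 / 1.13×10⁻³ = 2.84×10⁻⁹ F.

C ≈ 2.84 nF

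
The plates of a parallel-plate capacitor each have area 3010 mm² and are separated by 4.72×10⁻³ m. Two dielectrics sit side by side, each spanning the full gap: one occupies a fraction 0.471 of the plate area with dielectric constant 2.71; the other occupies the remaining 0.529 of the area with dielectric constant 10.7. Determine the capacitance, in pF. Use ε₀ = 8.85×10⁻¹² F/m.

C ≈ 39.1 pF

A = 3010 mm² = 3.01×10⁻³ m².
Side-by-side slabs ⇒ two capacitors in parallel, each spanning the full gap.
C₁ = κ₁ε₀A₁/d = 2.71 × 8.85×10⁻¹² × 1.42×10⁻³ / 4.72×10⁻³ = 7.20×10⁻¹² F.
C₂ = κ₂ε₀A₂/d = 10.7 × 8.85×10⁻¹² × 1.59×10⁻³ / 4.72×10⁻³ = 3.19×10⁻¹¹ F.
C = C₁ + C₂ = 3.91×10⁻¹¹ F.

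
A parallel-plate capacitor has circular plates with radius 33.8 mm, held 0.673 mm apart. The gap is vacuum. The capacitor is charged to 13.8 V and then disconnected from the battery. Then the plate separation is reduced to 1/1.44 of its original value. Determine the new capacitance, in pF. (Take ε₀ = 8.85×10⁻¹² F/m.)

A = π(33.8 mm)² = 3.59×10⁻³ m².
Initially C₁ = ε₀A/d = 8.85×10⁻¹² × 3.59×10⁻³ / 6.73×10⁻⁴ = 4.72×10⁻¹¹ F.
C = ε₀A/d scales as 1/d, so C₂/C₁ = d₁/d₂ = 1.44.
C₂ = 1.44 × 4.72×10⁻¹¹ = 6.80×10⁻¹¹ F.

68.0 pF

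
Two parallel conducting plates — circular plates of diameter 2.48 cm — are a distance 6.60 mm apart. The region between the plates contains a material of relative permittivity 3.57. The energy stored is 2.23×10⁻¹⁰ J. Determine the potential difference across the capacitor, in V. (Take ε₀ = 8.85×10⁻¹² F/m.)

A = π(2.48/2 cm)² = 4.83×10⁻⁴ m².
C = κε₀A/d = 3.57 × 8.85×10⁻¹² × 4.83×10⁻⁴ / 6.60×10⁻³ = 2.31×10⁻¹² F.
V = √(2U/C) = √(2 × 2.23×10⁻¹⁰ / 2.31×10⁻¹²) = 13.9 V.

V ≈ 13.9 V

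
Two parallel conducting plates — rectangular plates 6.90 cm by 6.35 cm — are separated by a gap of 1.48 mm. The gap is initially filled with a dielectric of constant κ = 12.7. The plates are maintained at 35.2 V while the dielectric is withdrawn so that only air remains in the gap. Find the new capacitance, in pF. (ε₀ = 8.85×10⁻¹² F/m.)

A = 6.90 × 6.35 cm² = 4.38×10⁻³ m².
Initially C₁ = κε₀A/d = 12.7 × 8.85×10⁻¹² × 4.38×10⁻³ / 1.48×10⁻³ = 3.33×10⁻¹⁰ F.
C = κε₀A/d scales with κ, so C₂/C₁ = 1/κ = 1/12.7 = 0.0787.
C₂ = 0.0787 × 3.33×10⁻¹⁰ = 2.62×10⁻¹¹ F.

C ≈ 26.2 pF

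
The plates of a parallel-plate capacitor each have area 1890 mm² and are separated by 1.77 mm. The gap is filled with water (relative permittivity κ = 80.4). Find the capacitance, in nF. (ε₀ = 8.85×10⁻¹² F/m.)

C ≈ 0.760 nF

A = 1890 mm² = 1.89×10⁻³ m².
C = κε₀A/d = 80.4 × 8.85×10⁻¹² × 1.89×10⁻³ / 1.77×10⁻³ = 7.60×10⁻¹⁰ F.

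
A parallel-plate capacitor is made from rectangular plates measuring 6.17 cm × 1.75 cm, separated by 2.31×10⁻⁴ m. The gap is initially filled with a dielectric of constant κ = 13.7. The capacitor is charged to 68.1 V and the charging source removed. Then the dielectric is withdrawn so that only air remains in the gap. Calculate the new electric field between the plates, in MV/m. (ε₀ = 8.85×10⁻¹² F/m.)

A = 6.17 × 1.75 cm² = 1.08×10⁻³ m².
Initially C₁ = κε₀A/d = 13.7 × 8.85×10⁻¹² × 1.08×10⁻³ / 2.31×10⁻⁴ = 5.67×10⁻¹⁰ F.
E₁ = 2.95×10⁵ V/m.
Isolated ⇒ Q is held fixed. V₂ = Q/C₂ = V₁/0.0730; E = V/d, so E₂/E₁ = (V₂/V₁)(d₁/d₂) = 13.7.
E₂ = 13.7 × 2.95×10⁵ = 4.04×10⁶ V/m.

4.04 MV/m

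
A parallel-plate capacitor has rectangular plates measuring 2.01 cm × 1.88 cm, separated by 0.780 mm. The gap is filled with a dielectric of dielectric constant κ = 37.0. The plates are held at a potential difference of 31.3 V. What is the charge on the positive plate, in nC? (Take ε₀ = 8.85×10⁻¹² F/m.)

A = 2.01 × 1.88 cm² = 3.78×10⁻⁴ m².
C = κε₀A/d = 37.0 × 8.85×10⁻¹² × 3.78×10⁻⁴ / 7.80×10⁻⁴ = 1.59×10⁻¹⁰ F.
Q = CV = 1.59×10⁻¹⁰ × 31.3 = 4.97×10⁻⁹ C.

4.97 nC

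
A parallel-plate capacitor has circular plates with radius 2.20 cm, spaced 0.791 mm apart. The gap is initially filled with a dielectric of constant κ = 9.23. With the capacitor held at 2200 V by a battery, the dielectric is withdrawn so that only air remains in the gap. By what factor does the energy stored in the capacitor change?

0.108

Battery connected ⇒ V is held fixed.
C₂ = 0.108 C₁ and U = ½CV², so U₂/U₁ = C₂/C₁ = 0.108.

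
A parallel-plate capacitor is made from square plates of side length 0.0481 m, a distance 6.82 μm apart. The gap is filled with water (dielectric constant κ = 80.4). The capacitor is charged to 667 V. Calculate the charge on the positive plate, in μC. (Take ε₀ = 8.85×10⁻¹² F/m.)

161 μC

A = (0.0481 m)² = 2.31×10⁻³ m².
C = κε₀A/d = 80.4 × 8.85×10⁻¹² × 2.31×10⁻³ / 6.82×10⁻⁶ = 2.41×10⁻⁷ F.
Q = CV = 2.41×10⁻⁷ × 667 = 1.61×10⁻⁴ C.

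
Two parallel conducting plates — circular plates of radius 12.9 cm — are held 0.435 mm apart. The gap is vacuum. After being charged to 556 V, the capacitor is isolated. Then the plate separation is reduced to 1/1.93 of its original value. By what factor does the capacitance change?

C = ε₀A/d scales as 1/d, so C₂/C₁ = d₁/d₂ = 1.93.

C₂/C₁ ≈ 1.93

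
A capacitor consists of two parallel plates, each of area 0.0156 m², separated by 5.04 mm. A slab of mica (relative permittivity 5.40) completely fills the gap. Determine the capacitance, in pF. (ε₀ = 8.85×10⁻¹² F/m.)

C = κε₀A/d = 5.40 × 8.85×10⁻¹² × 1.56×10⁻² / 5.04×10⁻³ = 1.48×10⁻¹⁰ F.

C ≈ 148 pF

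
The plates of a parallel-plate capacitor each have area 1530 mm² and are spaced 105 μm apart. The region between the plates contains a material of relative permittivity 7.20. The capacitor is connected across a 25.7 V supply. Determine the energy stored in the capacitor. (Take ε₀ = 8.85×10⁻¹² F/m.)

A = 1530 mm² = 1.53×10⁻³ m².
C = κε₀A/d = 7.20 × 8.85×10⁻¹² × 1.53×10⁻³ / 1.05×10⁻⁴ = 9.28×10⁻¹⁰ F.
U = ½CV² = ½ × 9.28×10⁻¹⁰ × (25.7)² = 3.07×10⁻⁷ J.

U ≈ 307 nJ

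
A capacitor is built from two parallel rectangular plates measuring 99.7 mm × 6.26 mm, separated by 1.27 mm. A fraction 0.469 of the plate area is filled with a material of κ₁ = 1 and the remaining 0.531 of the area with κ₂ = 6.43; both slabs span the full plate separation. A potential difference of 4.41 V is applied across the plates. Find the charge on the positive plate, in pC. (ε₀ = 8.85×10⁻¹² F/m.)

A = 99.7 × 6.26 mm² = 6.24×10⁻⁴ m².
Side-by-side slabs ⇒ two capacitors in parallel, each spanning the full gap.
C₁ = κ₁ε₀A₁/d = 1.00 × 8.85×10⁻¹² × 2.93×10⁻⁴ / 1.27×10⁻³ = 2.04×10⁻¹² F.
C₂ = κ₂ε₀A₂/d = 6.43 × 8.85×10⁻¹² × 3.31×10⁻⁴ / 1.27×10⁻³ = 1.48×10⁻¹¹ F.
C = C₁ + C₂ = 1.69×10⁻¹¹ F.
Q = CV = 1.69×10⁻¹¹ × 4.41 = 7.45×10⁻¹¹ C.

74.5 pC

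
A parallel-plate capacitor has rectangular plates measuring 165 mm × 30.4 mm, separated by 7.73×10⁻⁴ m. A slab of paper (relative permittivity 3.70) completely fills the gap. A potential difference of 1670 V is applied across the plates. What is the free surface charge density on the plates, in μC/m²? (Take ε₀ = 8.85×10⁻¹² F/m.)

A = 165 × 30.4 mm² = 5.02×10⁻³ m².
C = κε₀A/d = 3.70 × 8.85×10⁻¹² × 5.02×10⁻³ / 7.73×10⁻⁴ = 2.12×10⁻¹⁰ F.
σ = Q/A = CV/A = 2.12×10⁻¹⁰ × 1670 / 5.02×10⁻³ = 7.07×10⁻⁵ C/m².

σ ≈ 70.7 μC/m²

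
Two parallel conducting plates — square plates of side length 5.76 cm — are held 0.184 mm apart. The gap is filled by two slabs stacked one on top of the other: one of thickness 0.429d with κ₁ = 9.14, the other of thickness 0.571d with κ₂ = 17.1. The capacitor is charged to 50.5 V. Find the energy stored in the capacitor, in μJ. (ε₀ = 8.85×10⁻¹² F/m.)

U ≈ 2.53 μJ

A = (5.76 cm)² = 3.32×10⁻³ m².
Stacked slabs ⇒ two capacitors in series, each with the full plate area.
C₁ = κ₁ε₀A/d₁ = 9.14 × 8.85×10⁻¹² × 3.32×10⁻³ / 7.89×10⁻⁵ = 3.40×10⁻⁹ F.
C₂ = κ₂ε₀A/d₂ = 17.1 × 8.85×10⁻¹² × 3.32×10⁻³ / 1.05×10⁻⁴ = 4.78×10⁻⁹ F.
C = (1/C₁ + 1/C₂)⁻¹ = 1.99×10⁻⁹ F.
U = ½CV² = ½ × 1.99×10⁻⁹ × (50.5)² = 2.53×10⁻⁶ J.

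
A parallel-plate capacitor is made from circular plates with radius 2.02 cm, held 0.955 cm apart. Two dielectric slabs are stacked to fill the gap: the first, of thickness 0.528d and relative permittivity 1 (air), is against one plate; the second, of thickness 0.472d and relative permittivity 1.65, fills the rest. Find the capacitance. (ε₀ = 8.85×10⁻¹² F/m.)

C ≈ 1.46 pF

A = π(2.02 cm)² = 1.28×10⁻³ m².
Stacked slabs ⇒ two capacitors in series, each with the full plate area.
C₁ = κ₁ε₀A/d₁ = 1.00 × 8.85×10⁻¹² × 1.28×10⁻³ / 5.04×10⁻³ = 2.25×10⁻¹² F.
C₂ = κ₂ε₀A/d₂ = 1.65 × 8.85×10⁻¹² × 1.28×10⁻³ / 4.51×10⁻³ = 4.15×10⁻¹² F.
C = (1/C₁ + 1/C₂)⁻¹ = 1.46×10⁻¹² F.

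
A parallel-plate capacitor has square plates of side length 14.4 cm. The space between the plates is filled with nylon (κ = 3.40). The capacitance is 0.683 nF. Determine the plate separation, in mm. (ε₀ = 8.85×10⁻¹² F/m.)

A = (14.4 cm)² = 2.07×10⁻² m².
d = κε₀A/C = 3.40 × 8.85×10⁻¹² × 2.07×10⁻² / 6.83×10⁻¹⁰ = 9.14×10⁻⁴ m.

0.914 mm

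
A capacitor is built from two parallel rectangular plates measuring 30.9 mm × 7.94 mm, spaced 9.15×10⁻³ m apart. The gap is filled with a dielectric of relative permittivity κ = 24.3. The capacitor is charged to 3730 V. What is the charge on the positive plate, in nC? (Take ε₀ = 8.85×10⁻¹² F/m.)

Q ≈ 21.5 nC

A = 30.9 × 7.94 mm² = 2.45×10⁻⁴ m².
C = κε₀A/d = 24.3 × 8.85×10⁻¹² × 2.45×10⁻⁴ / 9.15×10⁻³ = 5.77×10⁻¹² F.
Q = CV = 5.77×10⁻¹² × 3730 = 2.15×10⁻⁸ C.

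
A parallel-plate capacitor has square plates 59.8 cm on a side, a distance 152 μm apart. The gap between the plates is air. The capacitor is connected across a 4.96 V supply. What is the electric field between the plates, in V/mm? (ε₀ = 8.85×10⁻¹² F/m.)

E = V/d = 4.96 / 1.52×10⁻⁴ = 3.26×10⁴ V/m.

E ≈ 32.6 V/mm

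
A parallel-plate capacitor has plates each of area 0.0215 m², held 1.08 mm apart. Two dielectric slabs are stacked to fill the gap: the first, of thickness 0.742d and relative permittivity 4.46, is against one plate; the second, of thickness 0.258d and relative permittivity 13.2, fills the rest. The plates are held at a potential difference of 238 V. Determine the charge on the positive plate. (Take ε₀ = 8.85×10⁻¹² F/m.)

Stacked slabs ⇒ two capacitors in series, each with the full plate area.
C₁ = κ₁ε₀A/d₁ = 4.46 × 8.85×10⁻¹² × 2.15×10⁻² / 8.01×10⁻⁴ = 1.06×10⁻⁹ F.
C₂ = κ₂ε₀A/d₂ = 13.2 × 8.85×10⁻¹² × 2.15×10⁻² / 2.79×10⁻⁴ = 9.01×10⁻⁹ F.
C = (1/C₁ + 1/C₂)⁻¹ = 9.48×10⁻¹⁰ F.
Q = CV = 9.48×10⁻¹⁰ × 238 = 2.26×10⁻⁷ C.

226 nC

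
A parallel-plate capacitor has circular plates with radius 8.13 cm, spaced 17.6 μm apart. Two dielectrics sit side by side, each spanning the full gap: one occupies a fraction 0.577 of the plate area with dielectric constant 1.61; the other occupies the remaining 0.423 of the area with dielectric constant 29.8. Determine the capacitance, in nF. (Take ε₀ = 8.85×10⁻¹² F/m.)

C ≈ 141 nF

A = π(8.13 cm)² = 2.08×10⁻² m².
Side-by-side slabs ⇒ two capacitors in parallel, each spanning the full gap.
C₁ = κ₁ε₀A₁/d = 1.61 × 8.85×10⁻¹² × 1.20×10⁻² / 1.76×10⁻⁵ = 9.70×10⁻⁹ F.
C₂ = κ₂ε₀A₂/d = 29.8 × 8.85×10⁻¹² × 8.78×10⁻³ / 1.76×10⁻⁵ = 1.32×10⁻⁷ F.
C = C₁ + C₂ = 1.41×10⁻⁷ F.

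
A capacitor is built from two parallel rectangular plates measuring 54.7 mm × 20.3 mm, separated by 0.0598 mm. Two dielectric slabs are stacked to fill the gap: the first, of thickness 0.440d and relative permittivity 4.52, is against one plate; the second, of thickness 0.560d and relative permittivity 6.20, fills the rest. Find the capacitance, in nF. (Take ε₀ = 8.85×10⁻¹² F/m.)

A = 54.7 × 20.3 mm² = 1.11×10⁻³ m².
Stacked slabs ⇒ two capacitors in series, each with the full plate area.
C₁ = κ₁ε₀A/d₁ = 4.52 × 8.85×10⁻¹² × 1.11×10⁻³ / 2.63×10⁻⁵ = 1.69×10⁻⁹ F.
C₂ = κ₂ε₀A/d₂ = 6.20 × 8.85×10⁻¹² × 1.11×10⁻³ / 3.35×10⁻⁵ = 1.82×10⁻⁹ F.
C = (1/C₁ + 1/C₂)⁻¹ = 8.76×10⁻¹⁰ F.

0.876 nF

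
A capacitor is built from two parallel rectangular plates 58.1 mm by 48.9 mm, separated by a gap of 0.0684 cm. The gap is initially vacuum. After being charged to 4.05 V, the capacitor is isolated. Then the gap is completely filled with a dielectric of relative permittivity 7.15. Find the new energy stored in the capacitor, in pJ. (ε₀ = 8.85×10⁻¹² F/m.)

A = 58.1 × 48.9 mm² = 2.84×10⁻³ m².
Initially C₁ = ε₀A/d = 8.85×10⁻¹² × 2.84×10⁻³ / 6.84×10⁻⁴ = 3.68×10⁻¹¹ F.
U₁ = 3.01×10⁻¹⁰ J.
Isolated ⇒ Q is held fixed. C₂ = 7.15 C₁ and U = Q²/(2C), so U₂/U₁ = C₁/C₂ = 0.140.
U₂ = 0.140 × 3.01×10⁻¹⁰ = 4.22×10⁻¹¹ J.

U ≈ 42.2 pJ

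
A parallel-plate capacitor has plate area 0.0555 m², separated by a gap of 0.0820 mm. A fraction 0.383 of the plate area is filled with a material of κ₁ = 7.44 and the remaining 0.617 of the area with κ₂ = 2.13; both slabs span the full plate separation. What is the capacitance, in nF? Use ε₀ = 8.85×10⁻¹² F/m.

24.9 nF

Side-by-side slabs ⇒ two capacitors in parallel, each spanning the full gap.
C₁ = κ₁ε₀A₁/d = 7.44 × 8.85×10⁻¹² × 2.13×10⁻² / 8.20×10⁻⁵ = 1.71×10⁻⁸ F.
C₂ = κ₂ε₀A₂/d = 2.13 × 8.85×10⁻¹² × 3.42×10⁻² / 8.20×10⁻⁵ = 7.87×10⁻⁹ F.
C = C₁ + C₂ = 2.49×10⁻⁸ F.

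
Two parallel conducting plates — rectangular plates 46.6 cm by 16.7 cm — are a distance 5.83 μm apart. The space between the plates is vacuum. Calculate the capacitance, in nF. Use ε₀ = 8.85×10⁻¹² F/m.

118 nF

A = 46.6 × 16.7 cm² = 7.78×10⁻² m².
C = ε₀A/d = 8.85×10⁻¹² × 7.78×10⁻² / 5.83×10⁻⁶ = 1.18×10⁻⁷ F.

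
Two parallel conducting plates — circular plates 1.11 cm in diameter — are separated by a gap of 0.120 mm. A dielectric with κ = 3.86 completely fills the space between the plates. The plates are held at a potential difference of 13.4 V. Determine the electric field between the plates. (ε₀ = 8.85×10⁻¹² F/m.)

E = V/d = 13.4 / 1.20×10⁻⁴ = 1.12×10⁵ V/m.

112 kV/m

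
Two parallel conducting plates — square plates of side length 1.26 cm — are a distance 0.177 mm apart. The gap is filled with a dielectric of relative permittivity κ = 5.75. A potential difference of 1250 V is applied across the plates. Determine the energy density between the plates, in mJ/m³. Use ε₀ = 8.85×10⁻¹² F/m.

u ≈ 1.27×10⁶ mJ/m³

E = V/d = 1250 / 1.77×10⁻⁴ = 7.06×10⁶ V/m.
u = ½κε₀E² = ½ × 5.75 × 8.85×10⁻¹² × (7.06×10⁶)² = 1.27×10³ J/m³.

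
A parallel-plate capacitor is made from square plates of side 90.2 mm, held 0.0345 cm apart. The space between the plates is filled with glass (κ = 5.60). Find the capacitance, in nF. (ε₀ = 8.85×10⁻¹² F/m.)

A = (90.2 mm)² = 8.14×10⁻³ m².
C = κε₀A/d = 5.60 × 8.85×10⁻¹² × 8.14×10⁻³ / 3.45×10⁻⁴ = 1.17×10⁻⁹ F.

C ≈ 1.17 nF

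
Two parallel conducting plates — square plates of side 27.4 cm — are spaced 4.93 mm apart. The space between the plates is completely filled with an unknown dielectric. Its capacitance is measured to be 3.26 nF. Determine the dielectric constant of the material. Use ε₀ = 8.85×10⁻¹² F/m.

A = (27.4 cm)² = 7.51×10⁻² m².
κ = Cd/(ε₀A) = 3.26×10⁻⁹ × 4.93×10⁻³ / (8.85×10⁻¹² × 7.51×10⁻²) = 24.2.

24.2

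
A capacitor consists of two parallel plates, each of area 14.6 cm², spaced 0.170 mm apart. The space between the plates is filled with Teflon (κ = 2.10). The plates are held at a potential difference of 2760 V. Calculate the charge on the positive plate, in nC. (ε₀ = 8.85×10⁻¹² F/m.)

A = 14.6 cm² = 1.46×10⁻³ m².
C = κε₀A/d = 2.10 × 8.85×10⁻¹² × 1.46×10⁻³ / 1.70×10⁻⁴ = 1.60×10⁻¹⁰ F.
Q = CV = 1.60×10⁻¹⁰ × 2760 = 4.41×10⁻⁷ C.

441 nC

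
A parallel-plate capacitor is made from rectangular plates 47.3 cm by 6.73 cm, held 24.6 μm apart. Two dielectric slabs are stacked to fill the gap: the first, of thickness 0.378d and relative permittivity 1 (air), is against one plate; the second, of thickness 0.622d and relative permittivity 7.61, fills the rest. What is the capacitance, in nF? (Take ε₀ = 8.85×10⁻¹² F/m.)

C ≈ 24.9 nF

A = 47.3 × 6.73 cm² = 3.18×10⁻² m².
Stacked slabs ⇒ two capacitors in series, each with the full plate area.
C₁ = κ₁ε₀A/d₁ = 1.00 × 8.85×10⁻¹² × 3.18×10⁻² / 9.30×10⁻⁶ = 3.03×10⁻⁸ F.
C₂ = κ₂ε₀A/d₂ = 7.61 × 8.85×10⁻¹² × 3.18×10⁻² / 1.53×10⁻⁵ = 1.40×10⁻⁷ F.
C = (1/C₁ + 1/C₂)⁻¹ = 2.49×10⁻⁸ F.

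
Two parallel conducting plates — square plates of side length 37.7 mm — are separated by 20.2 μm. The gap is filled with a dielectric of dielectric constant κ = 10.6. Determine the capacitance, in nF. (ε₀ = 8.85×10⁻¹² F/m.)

A = (37.7 mm)² = 1.42×10⁻³ m².
C = κε₀A/d = 10.6 × 8.85×10⁻¹² × 1.42×10⁻³ / 2.02×10⁻⁵ = 6.60×10⁻⁹ F.

C ≈ 6.60 nF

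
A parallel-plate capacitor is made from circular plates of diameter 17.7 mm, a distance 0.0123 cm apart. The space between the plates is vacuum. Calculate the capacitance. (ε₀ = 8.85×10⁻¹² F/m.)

A = π(17.7/2 mm)² = 2.46×10⁻⁴ m².
C = ε₀A/d = 8.85×10⁻¹² × 2.46×10⁻⁴ / 1.23×10⁻⁴ = 1.77×10⁻¹¹ F.

C ≈ 17.7 pF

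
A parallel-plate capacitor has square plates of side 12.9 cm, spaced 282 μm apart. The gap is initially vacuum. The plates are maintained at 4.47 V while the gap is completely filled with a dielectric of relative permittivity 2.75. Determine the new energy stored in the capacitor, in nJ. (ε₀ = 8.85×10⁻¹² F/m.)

14.3 nJ

A = (12.9 cm)² = 1.66×10⁻² m².
Initially C₁ = ε₀A/d = 8.85×10⁻¹² × 1.66×10⁻² / 2.82×10⁻⁴ = 5.22×10⁻¹⁰ F.
U₁ = 5.22×10⁻⁹ J.
Battery connected ⇒ V is held fixed. C₂ = 2.75 C₁ and U = ½CV², so U₂/U₁ = C₂/C₁ = 2.75.
U₂ = 2.75 × 5.22×10⁻⁹ = 1.43×10⁻⁸ J.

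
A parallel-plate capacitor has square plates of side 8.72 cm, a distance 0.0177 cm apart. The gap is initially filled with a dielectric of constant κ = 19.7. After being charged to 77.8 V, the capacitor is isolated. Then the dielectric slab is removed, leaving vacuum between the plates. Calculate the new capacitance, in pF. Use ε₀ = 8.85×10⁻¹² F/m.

A = (8.72 cm)² = 7.60×10⁻³ m².
Initially C₁ = κε₀A/d = 19.7 × 8.85×10⁻¹² × 7.60×10⁻³ / 1.77×10⁻⁴ = 7.49×10⁻⁹ F.
C = κε₀A/d scales with κ, so C₂/C₁ = 1/κ = 1/19.7 = 0.0508.
C₂ = 0.0508 × 7.49×10⁻⁹ = 3.80×10⁻¹⁰ F.

380 pF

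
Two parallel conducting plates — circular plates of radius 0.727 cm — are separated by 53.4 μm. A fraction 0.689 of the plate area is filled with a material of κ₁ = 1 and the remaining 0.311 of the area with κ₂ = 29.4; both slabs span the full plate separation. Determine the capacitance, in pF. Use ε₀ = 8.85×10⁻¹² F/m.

A = π(0.727 cm)² = 1.66×10⁻⁴ m².
Side-by-side slabs ⇒ two capacitors in parallel, each spanning the full gap.
C₁ = κ₁ε₀A₁/d = 1.00 × 8.85×10⁻¹² × 1.14×10⁻⁴ / 5.34×10⁻⁵ = 1.90×10⁻¹¹ F.
C₂ = κ₂ε₀A₂/d = 29.4 × 8.85×10⁻¹² × 5.16×10⁻⁵ / 5.34×10⁻⁵ = 2.52×10⁻¹⁰ F.
C = C₁ + C₂ = 2.71×10⁻¹⁰ F.

C ≈ 271 pF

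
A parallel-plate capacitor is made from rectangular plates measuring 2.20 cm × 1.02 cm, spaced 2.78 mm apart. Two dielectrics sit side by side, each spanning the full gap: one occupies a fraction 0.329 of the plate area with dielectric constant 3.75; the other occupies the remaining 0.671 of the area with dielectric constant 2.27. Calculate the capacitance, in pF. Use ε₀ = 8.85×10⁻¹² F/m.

1.97 pF

A = 2.20 × 1.02 cm² = 2.24×10⁻⁴ m².
Side-by-side slabs ⇒ two capacitors in parallel, each spanning the full gap.
C₁ = κ₁ε₀A₁/d = 3.75 × 8.85×10⁻¹² × 7.38×10⁻⁵ / 2.78×10⁻³ = 8.81×10⁻¹³ F.
C₂ = κ₂ε₀A₂/d = 2.27 × 8.85×10⁻¹² × 1.51×10⁻⁴ / 2.78×10⁻³ = 1.09×10⁻¹² F.
C = C₁ + C₂ = 1.97×10⁻¹² F.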